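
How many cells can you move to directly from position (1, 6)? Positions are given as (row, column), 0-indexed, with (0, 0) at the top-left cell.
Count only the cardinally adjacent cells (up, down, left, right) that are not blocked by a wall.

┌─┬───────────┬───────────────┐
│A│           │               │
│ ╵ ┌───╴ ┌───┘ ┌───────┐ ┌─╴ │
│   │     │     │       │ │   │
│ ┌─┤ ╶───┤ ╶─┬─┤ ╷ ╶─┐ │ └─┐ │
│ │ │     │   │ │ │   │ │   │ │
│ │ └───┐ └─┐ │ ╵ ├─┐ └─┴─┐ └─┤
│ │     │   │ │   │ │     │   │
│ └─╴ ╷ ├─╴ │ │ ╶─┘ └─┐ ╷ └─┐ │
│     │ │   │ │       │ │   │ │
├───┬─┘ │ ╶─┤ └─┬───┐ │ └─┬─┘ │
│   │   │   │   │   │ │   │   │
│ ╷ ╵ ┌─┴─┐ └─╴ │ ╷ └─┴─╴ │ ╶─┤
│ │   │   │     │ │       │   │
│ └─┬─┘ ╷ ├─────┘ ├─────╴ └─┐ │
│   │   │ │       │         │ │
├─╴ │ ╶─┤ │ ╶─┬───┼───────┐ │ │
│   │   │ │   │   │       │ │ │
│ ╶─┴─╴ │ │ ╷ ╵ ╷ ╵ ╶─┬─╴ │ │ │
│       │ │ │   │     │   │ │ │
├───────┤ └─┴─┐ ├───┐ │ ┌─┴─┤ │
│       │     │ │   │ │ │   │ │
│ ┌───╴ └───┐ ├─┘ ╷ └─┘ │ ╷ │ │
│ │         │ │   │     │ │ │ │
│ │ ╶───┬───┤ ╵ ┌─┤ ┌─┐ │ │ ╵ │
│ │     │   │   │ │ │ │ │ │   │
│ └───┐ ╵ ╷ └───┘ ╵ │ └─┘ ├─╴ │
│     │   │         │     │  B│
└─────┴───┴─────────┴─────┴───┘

Checking passable neighbors of (1, 6):
Neighbors: (1, 5), (1, 7)
Count: 2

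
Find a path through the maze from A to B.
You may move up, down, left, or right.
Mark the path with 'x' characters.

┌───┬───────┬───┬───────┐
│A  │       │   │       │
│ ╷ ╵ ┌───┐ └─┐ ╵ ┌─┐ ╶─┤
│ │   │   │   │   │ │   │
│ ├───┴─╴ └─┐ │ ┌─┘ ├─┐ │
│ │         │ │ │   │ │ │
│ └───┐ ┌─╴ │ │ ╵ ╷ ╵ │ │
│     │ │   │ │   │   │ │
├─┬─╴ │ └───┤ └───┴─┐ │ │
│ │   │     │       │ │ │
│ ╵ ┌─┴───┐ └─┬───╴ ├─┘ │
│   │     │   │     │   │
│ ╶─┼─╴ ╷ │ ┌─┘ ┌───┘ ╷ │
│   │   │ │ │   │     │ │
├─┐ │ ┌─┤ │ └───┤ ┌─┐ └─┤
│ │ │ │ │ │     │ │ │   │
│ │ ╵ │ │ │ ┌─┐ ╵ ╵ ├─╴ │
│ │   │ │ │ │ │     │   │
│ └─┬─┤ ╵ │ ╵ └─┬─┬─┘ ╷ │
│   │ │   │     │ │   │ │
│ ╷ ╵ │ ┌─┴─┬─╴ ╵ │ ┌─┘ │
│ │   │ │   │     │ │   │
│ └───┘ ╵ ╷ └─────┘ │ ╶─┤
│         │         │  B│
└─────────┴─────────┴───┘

Finding the shortest path through the maze:
Path length: 44 steps
Directions: down → down → down → right → right → down → left → down → left → down → right → down → down → right → up → up → right → up → right → down → down → down → down → left → down → down → right → up → right → down → right → right → right → right → up → up → right → up → right → down → down → left → down → right

Solution:

┌───┬───────┬───┬───────┐
│A  │       │   │       │
│ ╷ ╵ ┌───┐ └─┐ ╵ ┌─┐ ╶─┤
│x│   │   │   │   │ │   │
│ ├───┴─╴ └─┐ │ ┌─┘ ├─┐ │
│x│         │ │ │   │ │ │
│ └───┐ ┌─╴ │ │ ╵ ╷ ╵ │ │
│x x x│ │   │ │   │   │ │
├─┬─╴ │ └───┤ └───┴─┐ │ │
│ │x x│     │       │ │ │
│ ╵ ┌─┴───┐ └─┬───╴ ├─┘ │
│x x│  x x│   │     │   │
│ ╶─┼─╴ ╷ │ ┌─┘ ┌───┘ ╷ │
│x x│x x│x│ │   │     │ │
├─┐ │ ┌─┤ │ └───┤ ┌─┐ └─┤
│ │x│x│ │x│     │ │ │   │
│ │ ╵ │ │ │ ┌─┐ ╵ ╵ ├─╴ │
│ │x x│ │x│ │ │     │x x│
│ └─┬─┤ ╵ │ ╵ └─┬─┬─┘ ╷ │
│   │ │x x│     │ │x x│x│
│ ╷ ╵ │ ┌─┴─┬─╴ ╵ │ ┌─┘ │
│ │   │x│x x│     │x│x x│
│ └───┘ ╵ ╷ └─────┘ │ ╶─┤
│      x x│x x x x x│x B│
└─────────┴─────────┴───┘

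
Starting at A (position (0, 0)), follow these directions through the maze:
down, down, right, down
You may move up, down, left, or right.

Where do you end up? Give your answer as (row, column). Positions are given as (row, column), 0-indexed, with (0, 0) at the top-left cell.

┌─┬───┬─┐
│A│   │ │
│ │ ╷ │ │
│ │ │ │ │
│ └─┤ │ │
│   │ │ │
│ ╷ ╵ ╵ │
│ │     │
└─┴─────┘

Following directions step by step:
Start: (0, 0)
  down: (0, 0) → (1, 0)
  down: (1, 0) → (2, 0)
  right: (2, 0) → (2, 1)
  down: (2, 1) → (3, 1)
Final position: (3, 1)

Path taken:

┌─┬───┬─┐
│A│   │ │
│ │ ╷ │ │
│↓│ │ │ │
│ └─┤ │ │
│↳ ↓│ │ │
│ ╷ ╵ ╵ │
│ │B    │
└─┴─────┘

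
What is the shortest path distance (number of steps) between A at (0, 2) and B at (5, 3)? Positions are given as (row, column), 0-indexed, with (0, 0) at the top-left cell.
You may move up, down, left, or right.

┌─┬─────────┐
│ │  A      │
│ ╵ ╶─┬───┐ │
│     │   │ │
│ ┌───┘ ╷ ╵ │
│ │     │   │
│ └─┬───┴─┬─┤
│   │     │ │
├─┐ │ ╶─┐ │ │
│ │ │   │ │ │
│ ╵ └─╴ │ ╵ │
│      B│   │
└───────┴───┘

Finding path from (0, 2) to (5, 3):
Path: (0,2) → (0,1) → (1,1) → (1,0) → (2,0) → (3,0) → (3,1) → (4,1) → (5,1) → (5,2) → (5,3)
Distance: 10 steps

Solution:

┌─┬─────────┐
│ │↓ A      │
│ ╵ ╶─┬───┐ │
│↓ ↲  │   │ │
│ ┌───┘ ╷ ╵ │
│↓│     │   │
│ └─┬───┴─┬─┤
│↳ ↓│     │ │
├─┐ │ ╶─┐ │ │
│ │↓│   │ │ │
│ ╵ └─╴ │ ╵ │
│  ↳ → B│   │
└───────┴───┘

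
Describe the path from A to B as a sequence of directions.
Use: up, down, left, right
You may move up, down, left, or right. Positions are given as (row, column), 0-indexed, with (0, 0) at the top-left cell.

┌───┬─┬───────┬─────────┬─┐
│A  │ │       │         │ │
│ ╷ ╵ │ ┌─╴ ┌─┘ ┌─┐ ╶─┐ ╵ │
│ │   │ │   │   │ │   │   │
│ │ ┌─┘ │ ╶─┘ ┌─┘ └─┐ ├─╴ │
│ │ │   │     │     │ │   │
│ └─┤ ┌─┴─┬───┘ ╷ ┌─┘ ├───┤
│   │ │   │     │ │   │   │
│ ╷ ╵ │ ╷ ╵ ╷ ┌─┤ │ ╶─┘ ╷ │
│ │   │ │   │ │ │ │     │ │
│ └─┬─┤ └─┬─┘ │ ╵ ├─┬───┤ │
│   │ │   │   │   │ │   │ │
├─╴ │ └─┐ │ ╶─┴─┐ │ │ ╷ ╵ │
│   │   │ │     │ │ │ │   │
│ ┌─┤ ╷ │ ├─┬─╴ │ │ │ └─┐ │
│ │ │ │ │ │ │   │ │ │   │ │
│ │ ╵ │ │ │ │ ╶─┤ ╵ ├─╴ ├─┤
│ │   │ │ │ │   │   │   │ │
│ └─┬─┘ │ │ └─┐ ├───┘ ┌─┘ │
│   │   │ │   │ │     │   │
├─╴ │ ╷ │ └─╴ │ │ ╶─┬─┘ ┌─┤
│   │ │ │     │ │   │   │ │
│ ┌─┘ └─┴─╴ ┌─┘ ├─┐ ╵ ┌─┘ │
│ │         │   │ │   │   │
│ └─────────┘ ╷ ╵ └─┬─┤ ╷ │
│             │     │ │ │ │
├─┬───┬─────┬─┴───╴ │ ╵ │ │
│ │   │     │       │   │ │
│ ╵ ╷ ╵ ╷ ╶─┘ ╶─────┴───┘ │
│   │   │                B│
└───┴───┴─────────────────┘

Finding the path and converting it to directions:
Path through cells: (0,0) → (1,0) → (2,0) → (3,0) → (4,0) → (5,0) → (5,1) → (6,1) → (6,0) → (7,0) → (8,0) → (9,0) → (9,1) → (10,1) → (10,0) → (11,0) → (12,0) → (12,1) → (12,2) → (12,3) → (12,4) → (12,5) → (12,6) → (11,6) → (11,7) → (12,7) → (12,8) → (12,9) → (13,9) → (13,8) → (13,7) → (13,6) → (14,6) → (14,7) → (14,8) → (14,9) → (14,10) → (14,11) → (14,12)
Directions: down, down, down, down, down, right, down, left, down, down, down, right, down, left, down, down, right, right, right, right, right, right, up, right, down, right, right, down, left, left, left, down, right, right, right, right, right, right

Solution:

┌───┬─┬───────┬─────────┬─┐
│A  │ │       │         │ │
│ ╷ ╵ │ ┌─╴ ┌─┘ ┌─┐ ╶─┐ ╵ │
│↓│   │ │   │   │ │   │   │
│ │ ┌─┘ │ ╶─┘ ┌─┘ └─┐ ├─╴ │
│↓│ │   │     │     │ │   │
│ └─┤ ┌─┴─┬───┘ ╷ ┌─┘ ├───┤
│↓  │ │   │     │ │   │   │
│ ╷ ╵ │ ╷ ╵ ╷ ┌─┤ │ ╶─┘ ╷ │
│↓│   │ │   │ │ │ │     │ │
│ └─┬─┤ └─┬─┘ │ ╵ ├─┬───┤ │
│↳ ↓│ │   │   │   │ │   │ │
├─╴ │ └─┐ │ ╶─┴─┐ │ │ ╷ ╵ │
│↓ ↲│   │ │     │ │ │ │   │
│ ┌─┤ ╷ │ ├─┬─╴ │ │ │ └─┐ │
│↓│ │ │ │ │ │   │ │ │   │ │
│ │ ╵ │ │ │ │ ╶─┤ ╵ ├─╴ ├─┤
│↓│   │ │ │ │   │   │   │ │
│ └─┬─┘ │ │ └─┐ ├───┘ ┌─┘ │
│↳ ↓│   │ │   │ │     │   │
├─╴ │ ╷ │ └─╴ │ │ ╶─┬─┘ ┌─┤
│↓ ↲│ │ │     │ │   │   │ │
│ ┌─┘ └─┴─╴ ┌─┘ ├─┐ ╵ ┌─┘ │
│↓│         │↱ ↓│ │   │   │
│ └─────────┘ ╷ ╵ └─┬─┤ ╷ │
│↳ → → → → → ↑│↳ → ↓│ │ │ │
├─┬───┬─────┬─┴───╴ │ ╵ │ │
│ │   │     │↓ ← ← ↲│   │ │
│ ╵ ╷ ╵ ╷ ╶─┘ ╶─────┴───┘ │
│   │   │    ↳ → → → → → B│
└───┴───┴─────────────────┘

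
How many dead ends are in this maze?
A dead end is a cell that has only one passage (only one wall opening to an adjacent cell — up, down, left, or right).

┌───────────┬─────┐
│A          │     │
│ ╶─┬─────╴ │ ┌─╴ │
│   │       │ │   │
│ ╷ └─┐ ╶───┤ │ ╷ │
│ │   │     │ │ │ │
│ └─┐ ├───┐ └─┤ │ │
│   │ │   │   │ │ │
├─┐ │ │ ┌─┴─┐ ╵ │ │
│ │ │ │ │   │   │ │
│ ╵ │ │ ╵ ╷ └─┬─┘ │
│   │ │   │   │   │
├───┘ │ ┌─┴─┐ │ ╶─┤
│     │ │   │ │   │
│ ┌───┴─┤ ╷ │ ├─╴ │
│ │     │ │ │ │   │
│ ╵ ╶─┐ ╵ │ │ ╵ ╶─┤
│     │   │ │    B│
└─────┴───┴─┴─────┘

Checking each cell for number of passages:

Dead ends found at positions:
  (1, 2)
  (2, 6)
  (3, 4)
  (4, 0)
  (6, 3)
  (8, 2)
  (8, 5)
  (8, 8)
Total dead ends: 8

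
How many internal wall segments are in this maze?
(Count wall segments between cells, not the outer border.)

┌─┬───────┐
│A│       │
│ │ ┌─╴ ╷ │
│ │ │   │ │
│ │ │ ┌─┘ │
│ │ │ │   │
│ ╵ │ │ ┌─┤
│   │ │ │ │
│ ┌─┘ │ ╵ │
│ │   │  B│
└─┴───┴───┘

Counting internal wall segments:
Total internal walls: 16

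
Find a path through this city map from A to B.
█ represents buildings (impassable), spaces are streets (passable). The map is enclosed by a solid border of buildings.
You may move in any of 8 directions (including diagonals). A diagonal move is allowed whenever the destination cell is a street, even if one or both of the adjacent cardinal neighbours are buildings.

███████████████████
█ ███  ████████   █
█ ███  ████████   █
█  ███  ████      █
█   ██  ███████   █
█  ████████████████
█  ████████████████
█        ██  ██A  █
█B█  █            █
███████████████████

Finding the shortest path from A to B:
Movement: 8-directional
Path length: 14 steps
Directions: down-left → left → left → left → left → left → left → left → left → up-left → left → left → left → down-left

Solution:

███████████████████
█ ███  ████████   █
█ ███  ████████   █
█  ███  ████      █
█   ██  ███████   █
█  ████████████████
█  ████████████████
█ ↙←←←   ██  ██A  █
█B█  █↖←←←←←←←←   █
███████████████████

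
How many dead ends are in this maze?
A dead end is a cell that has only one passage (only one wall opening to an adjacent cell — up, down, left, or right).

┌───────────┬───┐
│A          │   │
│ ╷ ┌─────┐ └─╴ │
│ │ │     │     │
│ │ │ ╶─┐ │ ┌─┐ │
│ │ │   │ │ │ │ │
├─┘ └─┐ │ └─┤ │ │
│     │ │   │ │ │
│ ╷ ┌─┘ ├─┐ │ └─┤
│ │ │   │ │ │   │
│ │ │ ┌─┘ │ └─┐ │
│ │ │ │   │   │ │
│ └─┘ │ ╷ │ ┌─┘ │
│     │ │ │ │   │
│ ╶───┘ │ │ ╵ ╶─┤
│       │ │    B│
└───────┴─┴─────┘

Checking each cell for number of passages:

Dead ends found at positions:
  (0, 6)
  (2, 0)
  (2, 5)
  (2, 6)
  (3, 2)
  (3, 7)
  (4, 4)
  (5, 1)
  (5, 6)
  (7, 4)
  (7, 7)
Total dead ends: 11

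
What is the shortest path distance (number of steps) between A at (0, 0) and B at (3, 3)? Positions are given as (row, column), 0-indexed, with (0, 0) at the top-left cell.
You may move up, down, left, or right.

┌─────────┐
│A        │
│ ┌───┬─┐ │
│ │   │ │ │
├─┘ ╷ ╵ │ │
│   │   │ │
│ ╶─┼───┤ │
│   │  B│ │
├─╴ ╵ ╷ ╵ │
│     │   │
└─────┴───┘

Finding path from (0, 0) to (3, 3):
Path: (0,0) → (0,1) → (0,2) → (0,3) → (0,4) → (1,4) → (2,4) → (3,4) → (4,4) → (4,3) → (3,3)
Distance: 10 steps

Solution:

┌─────────┐
│A → → → ↓│
│ ┌───┬─┐ │
│ │   │ │↓│
├─┘ ╷ ╵ │ │
│   │   │↓│
│ ╶─┼───┤ │
│   │  B│↓│
├─╴ ╵ ╷ ╵ │
│     │↑ ↲│
└─────┴───┘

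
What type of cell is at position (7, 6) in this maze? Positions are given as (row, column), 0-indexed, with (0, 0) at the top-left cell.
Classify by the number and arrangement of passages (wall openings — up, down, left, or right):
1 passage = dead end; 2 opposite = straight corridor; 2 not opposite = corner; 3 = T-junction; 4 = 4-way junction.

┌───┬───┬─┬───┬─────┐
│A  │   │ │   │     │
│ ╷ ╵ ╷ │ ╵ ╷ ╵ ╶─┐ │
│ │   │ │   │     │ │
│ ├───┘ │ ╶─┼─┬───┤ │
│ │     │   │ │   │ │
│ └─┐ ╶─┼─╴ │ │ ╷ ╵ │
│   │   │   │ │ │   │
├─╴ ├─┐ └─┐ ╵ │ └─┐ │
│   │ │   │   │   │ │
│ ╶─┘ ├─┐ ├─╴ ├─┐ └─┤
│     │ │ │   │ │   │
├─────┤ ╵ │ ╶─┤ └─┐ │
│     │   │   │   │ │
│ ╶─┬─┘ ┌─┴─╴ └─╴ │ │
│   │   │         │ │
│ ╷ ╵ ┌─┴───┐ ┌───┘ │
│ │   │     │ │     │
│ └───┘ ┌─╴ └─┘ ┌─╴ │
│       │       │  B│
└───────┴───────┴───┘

Checking cell at (7, 6):
Number of passages: 4
Cell type: 4-way junction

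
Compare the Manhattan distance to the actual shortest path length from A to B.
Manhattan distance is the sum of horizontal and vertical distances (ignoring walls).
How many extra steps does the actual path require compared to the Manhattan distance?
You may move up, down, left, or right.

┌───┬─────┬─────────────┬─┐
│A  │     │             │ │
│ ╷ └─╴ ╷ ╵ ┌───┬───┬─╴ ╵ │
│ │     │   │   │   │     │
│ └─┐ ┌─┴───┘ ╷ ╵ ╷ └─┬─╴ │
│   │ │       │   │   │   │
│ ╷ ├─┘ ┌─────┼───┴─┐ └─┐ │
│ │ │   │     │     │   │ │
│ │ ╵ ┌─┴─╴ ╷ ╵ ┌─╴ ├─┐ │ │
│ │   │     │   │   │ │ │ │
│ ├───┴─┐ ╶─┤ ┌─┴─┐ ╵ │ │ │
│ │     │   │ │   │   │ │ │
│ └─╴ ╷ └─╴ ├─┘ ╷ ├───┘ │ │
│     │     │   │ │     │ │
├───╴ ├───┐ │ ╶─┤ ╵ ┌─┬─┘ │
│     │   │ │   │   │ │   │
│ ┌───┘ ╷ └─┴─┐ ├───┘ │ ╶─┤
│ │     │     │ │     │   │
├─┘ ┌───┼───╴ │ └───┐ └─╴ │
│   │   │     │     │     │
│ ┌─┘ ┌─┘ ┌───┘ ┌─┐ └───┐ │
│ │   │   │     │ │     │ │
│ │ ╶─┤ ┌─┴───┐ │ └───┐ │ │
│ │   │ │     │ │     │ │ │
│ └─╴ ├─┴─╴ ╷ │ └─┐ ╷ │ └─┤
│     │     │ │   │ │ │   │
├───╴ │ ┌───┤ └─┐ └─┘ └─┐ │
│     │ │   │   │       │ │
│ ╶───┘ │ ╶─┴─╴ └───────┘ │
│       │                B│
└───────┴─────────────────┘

Manhattan distance: |14 - 0| + |12 - 0| = 26
Actual path length: 48
Extra steps: 48 - 26 = 22

Solution:

┌───┬─────┬─────────────┬─┐
│A  │     │             │ │
│ ╷ └─╴ ╷ ╵ ┌───┬───┬─╴ ╵ │
│↓│     │   │↱ ↓│↱ ↓│     │
│ └─┐ ┌─┴───┘ ╷ ╵ ╷ └─┬─╴ │
│↳ ↓│ │↱ → → ↑│↳ ↑│↳ ↓│   │
│ ╷ ├─┘ ┌─────┼───┴─┐ └─┐ │
│ │↓│↱ ↑│     │     │↳ ↓│ │
│ │ ╵ ┌─┴─╴ ╷ ╵ ┌─╴ ├─┐ │ │
│ │↳ ↑│     │   │   │ │↓│ │
│ ├───┴─┐ ╶─┤ ┌─┴─┐ ╵ │ │ │
│ │     │   │ │↓ ↰│   │↓│ │
│ └─╴ ╷ └─╴ ├─┘ ╷ ├───┘ │ │
│     │     │↓ ↲│↑│↓ ← ↲│ │
├───╴ ├───┐ │ ╶─┤ ╵ ┌─┬─┘ │
│     │   │ │↳ ↓│↑ ↲│ │   │
│ ┌───┘ ╷ └─┴─┐ ├───┘ │ ╶─┤
│ │     │     │↓│     │   │
├─┘ ┌───┼───╴ │ └───┐ └─╴ │
│   │   │     │↳ → ↓│     │
│ ┌─┘ ┌─┘ ┌───┘ ┌─┐ └───┐ │
│ │   │   │     │ │↳ → ↓│ │
│ │ ╶─┤ ┌─┴───┐ │ └───┐ │ │
│ │   │ │     │ │     │↓│ │
│ └─╴ ├─┴─╴ ╷ │ └─┐ ╷ │ └─┤
│     │     │ │   │ │ │↳ ↓│
├───╴ │ ┌───┤ └─┐ └─┘ └─┐ │
│     │ │   │   │       │↓│
│ ╶───┘ │ ╶─┴─╴ └───────┘ │
│       │                B│
└───────┴─────────────────┘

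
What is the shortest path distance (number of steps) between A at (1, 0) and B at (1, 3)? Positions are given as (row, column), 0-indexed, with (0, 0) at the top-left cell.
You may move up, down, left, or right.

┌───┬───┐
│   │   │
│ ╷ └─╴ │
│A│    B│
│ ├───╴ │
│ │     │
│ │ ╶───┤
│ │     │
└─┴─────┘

Finding path from (1, 0) to (1, 3):
Path: (1,0) → (0,0) → (0,1) → (1,1) → (1,2) → (1,3)
Distance: 5 steps

Solution:

┌───┬───┐
│↱ ↓│   │
│ ╷ └─╴ │
│A│↳ → B│
│ ├───╴ │
│ │     │
│ │ ╶───┤
│ │     │
└─┴─────┘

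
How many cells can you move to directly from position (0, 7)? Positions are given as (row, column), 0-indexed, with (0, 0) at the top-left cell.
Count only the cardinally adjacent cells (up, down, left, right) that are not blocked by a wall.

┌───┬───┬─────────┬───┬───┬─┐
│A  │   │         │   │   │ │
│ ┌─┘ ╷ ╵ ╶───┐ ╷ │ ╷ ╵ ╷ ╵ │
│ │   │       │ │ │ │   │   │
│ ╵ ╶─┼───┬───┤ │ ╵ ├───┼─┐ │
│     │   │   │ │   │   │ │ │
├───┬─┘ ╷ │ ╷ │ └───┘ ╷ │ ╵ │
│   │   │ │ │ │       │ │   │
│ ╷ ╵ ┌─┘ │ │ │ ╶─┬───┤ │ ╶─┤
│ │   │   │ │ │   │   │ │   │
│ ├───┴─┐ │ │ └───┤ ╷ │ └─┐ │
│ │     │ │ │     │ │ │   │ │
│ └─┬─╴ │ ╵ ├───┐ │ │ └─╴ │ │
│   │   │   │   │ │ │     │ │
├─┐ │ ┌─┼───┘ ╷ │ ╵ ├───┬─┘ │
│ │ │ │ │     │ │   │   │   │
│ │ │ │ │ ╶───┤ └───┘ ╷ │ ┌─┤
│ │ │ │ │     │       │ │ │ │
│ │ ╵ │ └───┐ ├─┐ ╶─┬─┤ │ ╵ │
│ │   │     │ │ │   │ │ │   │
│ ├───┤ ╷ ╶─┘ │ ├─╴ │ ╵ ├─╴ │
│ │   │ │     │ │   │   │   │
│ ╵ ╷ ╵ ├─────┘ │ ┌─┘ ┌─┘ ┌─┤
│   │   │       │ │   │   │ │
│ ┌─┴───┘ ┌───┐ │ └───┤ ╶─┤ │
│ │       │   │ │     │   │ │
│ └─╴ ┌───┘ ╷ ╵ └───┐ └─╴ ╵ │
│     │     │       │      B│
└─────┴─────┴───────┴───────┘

Checking passable neighbors of (0, 7):
Neighbors: (1, 7), (0, 6), (0, 8)
Count: 3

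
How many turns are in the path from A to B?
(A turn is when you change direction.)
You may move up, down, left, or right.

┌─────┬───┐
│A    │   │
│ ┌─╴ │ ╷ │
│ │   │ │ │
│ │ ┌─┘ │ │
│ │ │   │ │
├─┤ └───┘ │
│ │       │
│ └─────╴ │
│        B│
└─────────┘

Directions: right, right, down, left, down, down, right, right, right, down
Number of turns: 5

Solution:

┌─────┬───┐
│A → ↓│   │
│ ┌─╴ │ ╷ │
│ │↓ ↲│ │ │
│ │ ┌─┘ │ │
│ │↓│   │ │
├─┤ └───┘ │
│ │↳ → → ↓│
│ └─────╴ │
│        B│
└─────────┘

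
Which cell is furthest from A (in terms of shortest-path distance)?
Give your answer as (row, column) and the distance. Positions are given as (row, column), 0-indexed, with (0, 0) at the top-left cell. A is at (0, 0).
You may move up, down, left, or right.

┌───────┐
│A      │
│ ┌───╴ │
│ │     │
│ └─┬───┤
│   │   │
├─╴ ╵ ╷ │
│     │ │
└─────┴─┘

Computing BFS distances from A to all cells:
Furthest cell: (3, 3)
Distance: 8 steps

Path from A to the furthest cell:

┌───────┐
│A      │
│ ┌───╴ │
│↓│     │
│ └─┬───┤
│↳ ↓│↱ ↓│
├─╴ ╵ ╷ │
│  ↳ ↑│B│
└─────┴─┘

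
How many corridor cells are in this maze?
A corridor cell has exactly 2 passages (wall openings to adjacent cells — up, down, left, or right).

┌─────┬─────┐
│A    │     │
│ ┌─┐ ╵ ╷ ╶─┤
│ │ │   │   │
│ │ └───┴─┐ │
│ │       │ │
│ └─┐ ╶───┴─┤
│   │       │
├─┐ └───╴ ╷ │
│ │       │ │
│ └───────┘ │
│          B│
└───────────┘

Counting cells with exactly 2 passages:
Total corridor cells: 28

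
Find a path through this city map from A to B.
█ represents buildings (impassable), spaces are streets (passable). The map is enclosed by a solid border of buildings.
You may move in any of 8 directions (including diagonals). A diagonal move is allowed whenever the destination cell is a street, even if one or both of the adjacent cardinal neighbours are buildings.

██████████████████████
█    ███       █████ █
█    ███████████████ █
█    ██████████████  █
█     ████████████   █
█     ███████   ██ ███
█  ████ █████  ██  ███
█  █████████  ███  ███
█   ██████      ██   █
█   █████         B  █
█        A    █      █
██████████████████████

Finding the shortest path from A to B:
Movement: 8-directional
Path length: 9 steps
Directions: right → right → right → right → up-right → right → right → right → right

Solution:

██████████████████████
█    ███       █████ █
█    ███████████████ █
█    ██████████████  █
█     ████████████   █
█     ███████   ██ ███
█  ████ █████  ██  ███
█  █████████  ███  ███
█   ██████      ██   █
█   █████     →→→→B  █
█        A→→→↗█      █
██████████████████████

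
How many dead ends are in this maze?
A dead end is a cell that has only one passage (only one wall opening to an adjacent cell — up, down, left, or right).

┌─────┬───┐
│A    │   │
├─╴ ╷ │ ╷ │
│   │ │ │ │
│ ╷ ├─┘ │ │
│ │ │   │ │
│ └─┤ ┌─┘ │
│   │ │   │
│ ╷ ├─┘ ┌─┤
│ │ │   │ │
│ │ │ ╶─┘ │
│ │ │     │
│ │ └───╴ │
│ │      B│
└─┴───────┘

Checking each cell for number of passages:

Dead ends found at positions:
  (0, 0)
  (1, 2)
  (2, 1)
  (3, 2)
  (4, 4)
  (6, 0)
Total dead ends: 6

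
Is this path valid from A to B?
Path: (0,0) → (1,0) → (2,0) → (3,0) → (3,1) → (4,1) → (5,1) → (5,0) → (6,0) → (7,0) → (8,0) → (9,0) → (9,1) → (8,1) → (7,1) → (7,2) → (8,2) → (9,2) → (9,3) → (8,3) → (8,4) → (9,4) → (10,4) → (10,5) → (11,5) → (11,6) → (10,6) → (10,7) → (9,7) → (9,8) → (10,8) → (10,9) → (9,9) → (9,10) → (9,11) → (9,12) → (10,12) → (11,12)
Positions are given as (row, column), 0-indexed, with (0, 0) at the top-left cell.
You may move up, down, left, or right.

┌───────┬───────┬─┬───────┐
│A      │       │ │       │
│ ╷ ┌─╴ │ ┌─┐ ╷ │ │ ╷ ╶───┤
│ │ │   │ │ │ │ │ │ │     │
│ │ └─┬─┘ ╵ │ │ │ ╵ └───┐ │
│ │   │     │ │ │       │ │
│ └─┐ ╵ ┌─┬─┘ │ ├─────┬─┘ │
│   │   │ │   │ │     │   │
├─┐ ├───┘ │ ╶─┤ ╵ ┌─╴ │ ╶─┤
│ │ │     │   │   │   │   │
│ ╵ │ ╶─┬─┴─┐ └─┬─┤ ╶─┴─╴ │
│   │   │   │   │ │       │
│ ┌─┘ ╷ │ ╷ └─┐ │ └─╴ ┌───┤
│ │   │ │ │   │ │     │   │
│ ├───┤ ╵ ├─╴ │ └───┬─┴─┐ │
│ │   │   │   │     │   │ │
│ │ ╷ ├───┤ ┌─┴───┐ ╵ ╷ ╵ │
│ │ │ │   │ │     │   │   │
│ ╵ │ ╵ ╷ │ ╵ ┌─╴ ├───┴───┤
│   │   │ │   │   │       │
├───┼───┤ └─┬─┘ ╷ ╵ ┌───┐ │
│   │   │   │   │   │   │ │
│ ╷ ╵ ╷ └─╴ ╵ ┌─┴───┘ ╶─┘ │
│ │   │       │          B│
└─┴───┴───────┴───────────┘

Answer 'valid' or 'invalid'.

Checking path validity:
Result: All consecutive moves are passable.

valid

Correct solution:

┌───────┬───────┬─┬───────┐
│A      │       │ │       │
│ ╷ ┌─╴ │ ┌─┐ ╷ │ │ ╷ ╶───┤
│↓│ │   │ │ │ │ │ │ │     │
│ │ └─┬─┘ ╵ │ │ │ ╵ └───┐ │
│↓│   │     │ │ │       │ │
│ └─┐ ╵ ┌─┬─┘ │ ├─────┬─┘ │
│↳ ↓│   │ │   │ │     │   │
├─┐ ├───┘ │ ╶─┤ ╵ ┌─╴ │ ╶─┤
│ │↓│     │   │   │   │   │
│ ╵ │ ╶─┬─┴─┐ └─┬─┤ ╶─┴─╴ │
│↓ ↲│   │   │   │ │       │
│ ┌─┘ ╷ │ ╷ └─┐ │ └─╴ ┌───┤
│↓│   │ │ │   │ │     │   │
│ ├───┤ ╵ ├─╴ │ └───┬─┴─┐ │
│↓│↱ ↓│   │   │     │   │ │
│ │ ╷ ├───┤ ┌─┴───┐ ╵ ╷ ╵ │
│↓│↑│↓│↱ ↓│ │     │   │   │
│ ╵ │ ╵ ╷ │ ╵ ┌─╴ ├───┴───┤
│↳ ↑│↳ ↑│↓│   │↱ ↓│↱ → → ↓│
├───┼───┤ └─┬─┘ ╷ ╵ ┌───┐ │
│   │   │↳ ↓│↱ ↑│↳ ↑│   │↓│
│ ╷ ╵ ╷ └─╴ ╵ ┌─┴───┘ ╶─┘ │
│ │   │    ↳ ↑│          B│
└─┴───┴───────┴───────────┘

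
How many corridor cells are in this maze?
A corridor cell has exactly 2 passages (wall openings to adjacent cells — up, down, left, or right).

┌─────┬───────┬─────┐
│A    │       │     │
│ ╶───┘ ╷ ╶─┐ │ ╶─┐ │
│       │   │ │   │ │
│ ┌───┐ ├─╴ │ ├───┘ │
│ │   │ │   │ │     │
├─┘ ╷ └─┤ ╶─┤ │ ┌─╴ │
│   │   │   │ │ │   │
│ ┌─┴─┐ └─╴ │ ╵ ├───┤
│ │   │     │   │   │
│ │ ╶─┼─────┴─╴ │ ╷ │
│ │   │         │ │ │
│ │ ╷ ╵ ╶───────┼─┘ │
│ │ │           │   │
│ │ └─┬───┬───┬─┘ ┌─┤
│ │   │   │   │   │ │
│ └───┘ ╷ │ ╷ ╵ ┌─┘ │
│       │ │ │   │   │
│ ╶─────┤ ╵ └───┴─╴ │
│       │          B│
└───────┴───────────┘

Counting cells with exactly 2 passages:
Total corridor cells: 78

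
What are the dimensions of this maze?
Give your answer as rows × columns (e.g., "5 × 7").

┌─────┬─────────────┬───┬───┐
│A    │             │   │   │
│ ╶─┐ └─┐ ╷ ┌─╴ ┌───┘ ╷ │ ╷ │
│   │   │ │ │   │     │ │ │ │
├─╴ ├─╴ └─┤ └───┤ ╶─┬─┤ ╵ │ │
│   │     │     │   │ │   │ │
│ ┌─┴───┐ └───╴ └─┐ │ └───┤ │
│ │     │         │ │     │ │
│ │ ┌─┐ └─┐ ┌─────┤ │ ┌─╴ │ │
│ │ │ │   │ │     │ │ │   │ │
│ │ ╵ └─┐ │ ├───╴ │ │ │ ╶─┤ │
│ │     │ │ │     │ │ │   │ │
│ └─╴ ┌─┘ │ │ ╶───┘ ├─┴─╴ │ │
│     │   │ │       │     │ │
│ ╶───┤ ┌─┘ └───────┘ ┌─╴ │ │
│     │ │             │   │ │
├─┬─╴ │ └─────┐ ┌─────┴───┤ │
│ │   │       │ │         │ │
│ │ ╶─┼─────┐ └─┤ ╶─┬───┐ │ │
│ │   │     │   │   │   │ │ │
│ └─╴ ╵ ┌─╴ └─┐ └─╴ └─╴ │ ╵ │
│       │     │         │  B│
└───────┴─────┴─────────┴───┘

Counting the maze dimensions:
Rows (vertical): 11
Columns (horizontal): 14
Dimensions: 11 × 14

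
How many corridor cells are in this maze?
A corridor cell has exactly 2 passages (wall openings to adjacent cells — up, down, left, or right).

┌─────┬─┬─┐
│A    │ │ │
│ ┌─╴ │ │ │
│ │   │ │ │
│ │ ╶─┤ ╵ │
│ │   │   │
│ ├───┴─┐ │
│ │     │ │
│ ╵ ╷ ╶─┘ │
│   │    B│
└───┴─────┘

Counting cells with exactly 2 passages:
Total corridor cells: 19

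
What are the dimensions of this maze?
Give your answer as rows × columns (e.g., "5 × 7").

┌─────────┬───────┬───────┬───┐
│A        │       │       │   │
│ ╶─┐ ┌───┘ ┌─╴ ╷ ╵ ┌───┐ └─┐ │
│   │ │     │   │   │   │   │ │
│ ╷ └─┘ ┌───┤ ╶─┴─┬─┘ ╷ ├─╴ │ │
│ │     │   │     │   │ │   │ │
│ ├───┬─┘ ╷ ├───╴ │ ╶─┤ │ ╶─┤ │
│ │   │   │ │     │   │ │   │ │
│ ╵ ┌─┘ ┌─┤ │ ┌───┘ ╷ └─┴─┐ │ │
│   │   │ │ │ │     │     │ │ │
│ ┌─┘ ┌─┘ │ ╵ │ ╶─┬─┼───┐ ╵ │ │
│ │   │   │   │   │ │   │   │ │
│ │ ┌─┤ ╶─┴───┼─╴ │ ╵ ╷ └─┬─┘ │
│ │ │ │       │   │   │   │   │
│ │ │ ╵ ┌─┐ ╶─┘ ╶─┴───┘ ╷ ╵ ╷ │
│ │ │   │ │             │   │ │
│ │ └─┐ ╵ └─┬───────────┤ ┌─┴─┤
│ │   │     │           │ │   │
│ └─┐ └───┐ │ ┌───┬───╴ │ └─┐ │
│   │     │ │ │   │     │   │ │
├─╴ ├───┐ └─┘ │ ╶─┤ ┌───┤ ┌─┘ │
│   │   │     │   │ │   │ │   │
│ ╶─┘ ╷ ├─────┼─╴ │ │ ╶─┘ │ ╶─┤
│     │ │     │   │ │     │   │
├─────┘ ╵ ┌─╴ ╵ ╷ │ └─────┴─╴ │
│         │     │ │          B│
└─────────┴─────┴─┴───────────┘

Counting the maze dimensions:
Rows (vertical): 13
Columns (horizontal): 15
Dimensions: 13 × 15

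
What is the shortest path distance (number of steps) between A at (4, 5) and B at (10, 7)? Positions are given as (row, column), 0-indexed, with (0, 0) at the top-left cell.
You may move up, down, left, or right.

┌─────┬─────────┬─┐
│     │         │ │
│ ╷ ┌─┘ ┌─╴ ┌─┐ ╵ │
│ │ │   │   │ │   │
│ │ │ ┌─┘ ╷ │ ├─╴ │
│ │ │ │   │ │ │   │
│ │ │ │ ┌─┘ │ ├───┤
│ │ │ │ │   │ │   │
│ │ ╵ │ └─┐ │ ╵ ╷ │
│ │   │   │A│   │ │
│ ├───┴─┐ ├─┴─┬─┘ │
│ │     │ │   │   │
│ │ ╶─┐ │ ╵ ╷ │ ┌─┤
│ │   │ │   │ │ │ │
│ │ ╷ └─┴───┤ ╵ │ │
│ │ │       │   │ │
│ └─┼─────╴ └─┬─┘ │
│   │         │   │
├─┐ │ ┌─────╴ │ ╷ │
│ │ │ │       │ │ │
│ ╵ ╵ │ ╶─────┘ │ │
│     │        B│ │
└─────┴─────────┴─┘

Finding path from (4, 5) to (10, 7):
Path: (4,5) → (3,5) → (2,5) → (1,5) → (0,5) → (0,4) → (0,3) → (1,3) → (1,2) → (2,2) → (3,2) → (4,2) → (4,1) → (3,1) → (2,1) → (1,1) → (0,1) → (0,0) → (1,0) → (2,0) → (3,0) → (4,0) → (5,0) → (6,0) → (7,0) → (8,0) → (8,1) → (9,1) → (10,1) → (10,2) → (9,2) → (8,2) → (8,3) → (8,4) → (8,5) → (8,6) → (9,6) → (9,5) → (9,4) → (9,3) → (10,3) → (10,4) → (10,5) → (10,6) → (10,7)
Distance: 44 steps

Solution:

┌─────┬─────────┬─┐
│↓ ↰  │↓ ← ↰    │ │
│ ╷ ┌─┘ ┌─╴ ┌─┐ ╵ │
│↓│↑│↓ ↲│  ↑│ │   │
│ │ │ ┌─┘ ╷ │ ├─╴ │
│↓│↑│↓│   │↑│ │   │
│ │ │ │ ┌─┘ │ ├───┤
│↓│↑│↓│ │  ↑│ │   │
│ │ ╵ │ └─┐ │ ╵ ╷ │
│↓│↑ ↲│   │A│   │ │
│ ├───┴─┐ ├─┴─┬─┘ │
│↓│     │ │   │   │
│ │ ╶─┐ │ ╵ ╷ │ ┌─┤
│↓│   │ │   │ │ │ │
│ │ ╷ └─┴───┤ ╵ │ │
│↓│ │       │   │ │
│ └─┼─────╴ └─┬─┘ │
│↳ ↓│↱ → → → ↓│   │
├─┐ │ ┌─────╴ │ ╷ │
│ │↓│↑│↓ ← ← ↲│ │ │
│ ╵ ╵ │ ╶─────┘ │ │
│  ↳ ↑│↳ → → → B│ │
└─────┴─────────┴─┘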